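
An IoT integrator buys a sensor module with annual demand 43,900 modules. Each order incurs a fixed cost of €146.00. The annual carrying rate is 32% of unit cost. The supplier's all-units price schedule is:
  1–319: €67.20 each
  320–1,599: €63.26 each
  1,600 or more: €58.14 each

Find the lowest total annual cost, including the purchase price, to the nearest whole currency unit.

TC* ≈ €2,571,236

Holding cost per unit per year at price C is H = 0.32·C.
For each price level, check whether its EOQ is feasible; otherwise the best quantity at that price is the breakpoint.
Tier 1 (€67.20): EOQ = 772.1 exceeds tier's upper bound 319, so this tier is dominated.
EOQ at €63.26 = 795.8 (feasible in tier 2): TC = 43,900×€63.26 + (43,900/795.8)×146 + (795.8/2)×0.32×€63.26 = €2,793,222.80.
EOQ at €58.14 = 830.1 < 1600, so use break Q=1600: TC = 43,900×€58.14 + (43,900/1600.0)×146 + (1600.0/2)×0.32×€58.14 = €2,571,235.71.
Lowest total cost among the candidates is at Q = 1600.0.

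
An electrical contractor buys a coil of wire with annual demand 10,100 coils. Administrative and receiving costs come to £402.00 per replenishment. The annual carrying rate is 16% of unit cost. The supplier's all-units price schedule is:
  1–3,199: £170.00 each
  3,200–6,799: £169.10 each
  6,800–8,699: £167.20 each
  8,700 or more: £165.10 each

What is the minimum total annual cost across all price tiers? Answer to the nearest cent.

TC* ≈ £1,731,861.86

Holding cost per unit per year at price C is H = 0.16·C.
Candidates are each tier's EOQ (if it falls in that tier) and each price-break quantity.
EOQ at £170.00 = 546.4 (feasible in tier 1): TC = 10,100×£170.00 + (10,100/546.4)×402 + (546.4/2)×0.16×£170.00 = £1,731,861.86.
EOQ at £169.10 = 547.8 < 3200, so use break Q=3200: TC = 10,100×£169.10 + (10,100/3200.0)×402 + (3200.0/2)×0.16×£169.10 = £1,752,468.41.
EOQ at £167.20 = 550.9 < 6800, so use break Q=6800: TC = 10,100×£167.20 + (10,100/6800.0)×402 + (6800.0/2)×0.16×£167.20 = £1,780,273.89.
EOQ at £165.10 = 554.4 < 8700, so use break Q=8700: TC = 10,100×£165.10 + (10,100/8700.0)×402 + (8700.0/2)×0.16×£165.10 = £1,782,886.29.
Lowest total cost among the candidates is at Q = 546.4.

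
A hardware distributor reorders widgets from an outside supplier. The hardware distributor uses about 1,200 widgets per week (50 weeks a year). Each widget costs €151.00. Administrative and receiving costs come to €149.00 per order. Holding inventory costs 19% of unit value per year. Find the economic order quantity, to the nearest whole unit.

Annual demand D = 1,200 × 50 = 60,000.
Holding cost H = 0.19 × €151.00 = €28.6900 per unit per year.
EOQ = √(2DS / H) = √(2 × 60,000 × 149 / 28.69).
= √(17,880,000 / 28.69) = √623,213.6633 ≈ 789.439.

Q* ≈ 789 widgets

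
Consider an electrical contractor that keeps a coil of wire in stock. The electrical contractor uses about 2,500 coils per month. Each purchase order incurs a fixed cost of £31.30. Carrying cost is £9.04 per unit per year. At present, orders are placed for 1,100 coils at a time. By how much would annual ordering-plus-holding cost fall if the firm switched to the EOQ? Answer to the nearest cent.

Annual demand D = 2,500 × 12 = 30,000.
EOQ = √(2DS/H) = √(2 × 30,000 × 31.3 / 9.04) ≈ 455.79.
Cost at Q* = (D/Q*)S + (Q*/2)H = √(2DSH) ≈ £4,120.33.
Cost at Q = 1,100: (30,000/1,100)×31.3 + (1,100/2)×9.04 = £853.64 + £4,972.00 = £5,825.64.
Excess = £5,825.64 − £4,120.33 = £1,705.31.

Extra cost ≈ £1,705.31 per year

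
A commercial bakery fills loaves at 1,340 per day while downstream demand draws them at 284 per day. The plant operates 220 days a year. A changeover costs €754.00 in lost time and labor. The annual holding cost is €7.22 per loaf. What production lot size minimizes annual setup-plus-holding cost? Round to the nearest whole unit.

Q* ≈ 4,069 loaves

Annual demand D = 284 × 220 = 62,480.
Production build-up factor (1 − d/p) = 1 − 284/1,340 = 0.7881.
Q* = √(2DS / (H(1 − d/p))) = √(2 × 62,480 × 754 / (7.22 × 0.7881)).
= √(94,219,840 / 5.6898) ≈ 4069.331.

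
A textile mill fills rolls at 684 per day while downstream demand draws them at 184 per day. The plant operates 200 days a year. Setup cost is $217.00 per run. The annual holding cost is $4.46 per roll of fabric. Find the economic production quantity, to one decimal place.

Annual demand D = 184 × 200 = 36,800.
Production build-up factor (1 − d/p) = 1 − 184/684 = 0.7310.
Q* = √(2DS / (H(1 − d/p))) = √(2 × 36,800 × 217 / (4.46 × 0.7310)).
= √(15,971,200 / 3.2602) ≈ 2213.321.

Q* ≈ 2,213.3 rolls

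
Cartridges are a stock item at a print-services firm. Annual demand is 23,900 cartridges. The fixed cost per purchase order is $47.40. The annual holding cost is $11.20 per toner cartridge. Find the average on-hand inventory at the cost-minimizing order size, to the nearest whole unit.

Average inventory ≈ 225 cartridges

Q* = √(2DS/H) = √(2 × 23,900 × 47.4 / 11.2) ≈ 449.77.
Average inventory = Q*/2 ≈ 449.77 / 2 = 224.887.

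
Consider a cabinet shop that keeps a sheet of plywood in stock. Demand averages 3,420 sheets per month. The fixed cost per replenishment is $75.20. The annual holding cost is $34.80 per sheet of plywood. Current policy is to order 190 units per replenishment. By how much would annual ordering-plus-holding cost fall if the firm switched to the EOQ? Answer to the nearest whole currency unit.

Annual demand D = 3,420 × 12 = 41,040.
EOQ = √(2DS/H) = √(2 × 41,040 × 75.2 / 34.8) ≈ 421.15.
Cost at Q* = (D/Q*)S + (Q*/2)H = √(2DSH) ≈ $14,656.06.
Cost at Q = 190: (41,040/190)×75.2 + (190/2)×34.8 = $16,243.20 + $3,306.00 = $19,549.20.
Excess = $19,549.20 − $14,656.06 = $4,893.14.

Extra cost ≈ $4,893 per year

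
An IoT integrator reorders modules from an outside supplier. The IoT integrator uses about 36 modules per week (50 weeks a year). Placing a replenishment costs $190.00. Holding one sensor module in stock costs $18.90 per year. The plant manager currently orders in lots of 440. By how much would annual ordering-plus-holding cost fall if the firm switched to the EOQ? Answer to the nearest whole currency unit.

Annual demand D = 36 × 50 = 1,800.
EOQ = √(2DS/H) = √(2 × 1,800 × 190 / 18.9) ≈ 190.24.
Cost at Q* = (D/Q*)S + (Q*/2)H = √(2DSH) ≈ $3,595.50.
Cost at Q = 440: (1,800/440)×190 + (440/2)×18.9 = $777.27 + $4,158.00 = $4,935.27.
Excess = $4,935.27 − $3,595.50 = $1,339.78.

Extra cost ≈ $1,340 per year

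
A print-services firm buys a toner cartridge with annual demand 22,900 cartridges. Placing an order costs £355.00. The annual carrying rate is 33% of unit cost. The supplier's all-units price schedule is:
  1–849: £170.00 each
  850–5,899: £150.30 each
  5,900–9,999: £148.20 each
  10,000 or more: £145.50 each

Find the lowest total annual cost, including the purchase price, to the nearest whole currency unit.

Holding cost per unit per year at price C is H = 0.33·C.
For each price level, check whether its EOQ is feasible; otherwise the best quantity at that price is the breakpoint.
EOQ at £170.00 = 538.4 (feasible in tier 1): TC = 22,900×£170.00 + (22,900/538.4)×355 + (538.4/2)×0.33×£170.00 = £3,923,201.49.
EOQ at £150.30 = 572.5 < 850, so use break Q=850: TC = 22,900×£150.30 + (22,900/850.0)×355 + (850.0/2)×0.33×£150.30 = £3,472,513.69.
EOQ at £148.20 = 576.6 < 5900, so use break Q=5900: TC = 22,900×£148.20 + (22,900/5900.0)×355 + (5900.0/2)×0.33×£148.20 = £3,539,430.58.
EOQ at £145.50 = 581.9 < 10000, so use break Q=10000: TC = 22,900×£145.50 + (22,900/10000.0)×355 + (10000.0/2)×0.33×£145.50 = £3,572,837.95.
Lowest total cost among the candidates is at Q = 850.0.

TC* ≈ £3,472,514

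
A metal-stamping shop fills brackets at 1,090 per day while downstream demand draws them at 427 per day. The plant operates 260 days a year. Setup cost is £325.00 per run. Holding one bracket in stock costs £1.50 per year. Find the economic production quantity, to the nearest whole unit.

Q* ≈ 8,893 brackets

Annual demand D = 427 × 260 = 111,020.
Production build-up factor (1 − d/p) = 1 − 427/1,090 = 0.6083.
Q* = √(2DS / (H(1 − d/p))) = √(2 × 111,020 × 325 / (1.5 × 0.6083)).
= √(72,163,000 / 0.9124) ≈ 8893.407.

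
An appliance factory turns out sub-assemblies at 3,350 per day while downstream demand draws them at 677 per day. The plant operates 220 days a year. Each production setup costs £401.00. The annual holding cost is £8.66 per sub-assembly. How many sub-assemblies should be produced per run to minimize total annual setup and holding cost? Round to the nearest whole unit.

Annual demand D = 677 × 220 = 148,940.
Production build-up factor (1 − d/p) = 1 − 677/3,350 = 0.7979.
Q* = √(2DS / (H(1 − d/p))) = √(2 × 148,940 × 401 / (8.66 × 0.7979)).
= √(119,449,880 / 6.9099) ≈ 4157.735.

Q* ≈ 4,158 sub-assemblies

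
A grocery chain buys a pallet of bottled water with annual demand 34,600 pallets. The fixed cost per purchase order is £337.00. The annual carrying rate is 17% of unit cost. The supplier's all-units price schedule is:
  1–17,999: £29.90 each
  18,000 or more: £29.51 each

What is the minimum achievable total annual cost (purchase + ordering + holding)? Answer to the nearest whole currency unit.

TC* ≈ £1,045,427

Holding cost per unit per year at price C is H = 0.17·C.
Candidates are each tier's EOQ (if it falls in that tier) and each price-break quantity.
EOQ at £29.90 = 2141.9 (feasible in tier 1): TC = 34,600×£29.90 + (34,600/2141.9)×337 + (2141.9/2)×0.17×£29.90 = £1,045,427.50.
EOQ at £29.51 = 2156.1 < 18000, so use break Q=18000: TC = 34,600×£29.51 + (34,600/18000.0)×337 + (18000.0/2)×0.17×£29.51 = £1,066,844.09.
Lowest total cost among the candidates is at Q = 2141.9.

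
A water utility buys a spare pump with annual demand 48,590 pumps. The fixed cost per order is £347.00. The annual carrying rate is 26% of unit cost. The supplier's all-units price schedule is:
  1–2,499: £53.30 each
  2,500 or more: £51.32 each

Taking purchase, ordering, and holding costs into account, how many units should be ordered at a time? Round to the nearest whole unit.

Q* ≈ 2,500 pumps

Holding cost per unit per year at price C is H = 0.26·C.
For each price level, check whether its EOQ is feasible; otherwise the best quantity at that price is the breakpoint.
EOQ at £53.30 = 1559.9 (feasible in tier 1): TC = 48,590×£53.30 + (48,590/1559.9)×347 + (1559.9/2)×0.26×£53.30 = £2,611,464.40.
EOQ at £51.32 = 1589.7 < 2500, so use break Q=2500: TC = 48,590×£51.32 + (48,590/2500.0)×347 + (2500.0/2)×0.26×£51.32 = £2,517,062.09.
Lowest total cost is £2,517,062.09 at Q = 2500.0.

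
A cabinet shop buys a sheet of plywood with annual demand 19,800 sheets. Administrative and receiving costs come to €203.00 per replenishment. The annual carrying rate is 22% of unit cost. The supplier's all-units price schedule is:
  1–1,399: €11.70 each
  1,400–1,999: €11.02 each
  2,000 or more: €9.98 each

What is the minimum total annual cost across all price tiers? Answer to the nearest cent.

Holding cost per unit per year at price C is H = 0.22·C.
For each price level, check whether its EOQ is feasible; otherwise the best quantity at that price is the breakpoint.
Tier 1 (€11.70): EOQ = 1767.2 exceeds tier's upper bound 1399, so this tier is dominated.
EOQ at €11.02 = 1820.9 (feasible in tier 2): TC = 19,800×€11.02 + (19,800/1820.9)×203 + (1820.9/2)×0.22×€11.02 = €222,610.66.
EOQ at €9.98 = 1913.5 < 2000, so use break Q=2000: TC = 19,800×€9.98 + (19,800/2000.0)×203 + (2000.0/2)×0.22×€9.98 = €201,809.30.
Lowest total cost among the candidates is at Q = 2000.0.

TC* ≈ €201,809.30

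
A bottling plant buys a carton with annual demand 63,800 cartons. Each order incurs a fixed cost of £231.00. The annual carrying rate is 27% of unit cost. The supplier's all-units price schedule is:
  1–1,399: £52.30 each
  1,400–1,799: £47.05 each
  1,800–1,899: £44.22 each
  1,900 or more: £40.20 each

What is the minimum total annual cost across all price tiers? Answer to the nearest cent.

Holding cost per unit per year at price C is H = 0.27·C.
Evaluate total cost at each tier's feasible EOQ or, if the EOQ is below the tier, at the tier's minimum quantity.
Tier 1 (£52.30): EOQ = 1444.8 exceeds tier's upper bound 1399, so this tier is dominated.
EOQ at £47.05 = 1523.2 (feasible in tier 2): TC = 63,800×£47.05 + (63,800/1523.2)×231 + (1523.2/2)×0.27×£47.05 = £3,021,140.54.
EOQ at £44.22 = 1571.2 < 1800, so use break Q=1800: TC = 63,800×£44.22 + (63,800/1800.0)×231 + (1800.0/2)×0.27×£44.22 = £2,840,169.13.
EOQ at £40.20 = 1647.9 < 1900, so use break Q=1900: TC = 63,800×£40.20 + (63,800/1900.0)×231 + (1900.0/2)×0.27×£40.20 = £2,582,828.04.
Lowest total cost among the candidates is at Q = 1900.0.

TC* ≈ £2,582,828.04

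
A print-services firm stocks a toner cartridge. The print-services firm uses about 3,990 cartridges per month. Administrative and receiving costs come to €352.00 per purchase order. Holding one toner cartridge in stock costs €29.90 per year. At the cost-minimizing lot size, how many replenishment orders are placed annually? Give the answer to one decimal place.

N ≈ 45.1 orders per year

Annual demand D = 3,990 × 12 = 47,880.
Q* = √(2DS/H) = √(2 × 47,880 × 352 / 29.9) ≈ 1061.76.
Orders per year = D / Q* = 47,880 / 1061.76 ≈ 45.095.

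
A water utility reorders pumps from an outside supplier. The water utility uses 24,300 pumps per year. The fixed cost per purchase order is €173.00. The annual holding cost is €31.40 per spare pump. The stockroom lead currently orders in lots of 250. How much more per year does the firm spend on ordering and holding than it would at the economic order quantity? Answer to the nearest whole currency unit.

Extra cost ≈ €4,492 per year

EOQ = √(2DS/H) = √(2 × 24,300 × 173 / 31.4) ≈ 517.46.
Cost at Q* = (D/Q*)S + (Q*/2)H = √(2DSH) ≈ €16,248.23.
Cost at Q = 250: (24,300/250)×173 + (250/2)×31.4 = €16,815.60 + €3,925.00 = €20,740.60.
Excess = €20,740.60 − €16,248.23 = €4,492.37.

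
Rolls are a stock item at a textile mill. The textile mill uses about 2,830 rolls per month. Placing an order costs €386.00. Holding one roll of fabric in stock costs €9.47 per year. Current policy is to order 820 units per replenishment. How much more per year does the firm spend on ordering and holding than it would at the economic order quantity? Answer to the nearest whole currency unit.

Annual demand D = 2,830 × 12 = 33,960.
EOQ = √(2DS/H) = √(2 × 33,960 × 386 / 9.47) ≈ 1663.86.
Cost at Q* = (D/Q*)S + (Q*/2)H = √(2DSH) ≈ €15,756.78.
Cost at Q = 820: (33,960/820)×386 + (820/2)×9.47 = €15,986.05 + €3,882.70 = €19,868.75.
Excess = €19,868.75 − €15,756.78 = €4,111.97.

Extra cost ≈ €4,112 per year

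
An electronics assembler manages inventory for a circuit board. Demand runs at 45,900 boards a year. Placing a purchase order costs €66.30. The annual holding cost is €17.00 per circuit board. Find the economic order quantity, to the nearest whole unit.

EOQ = √(2DS / H) = √(2 × 45,900 × 66.3 / 17).
= √(6,086,340 / 17) = √358,020 ≈ 598.348.

Q* ≈ 598 boards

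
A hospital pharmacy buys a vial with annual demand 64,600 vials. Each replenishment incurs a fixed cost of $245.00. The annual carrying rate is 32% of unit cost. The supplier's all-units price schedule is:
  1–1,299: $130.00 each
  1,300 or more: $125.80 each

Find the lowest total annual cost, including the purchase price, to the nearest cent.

Holding cost per unit per year at price C is H = 0.32·C.
For each price level, check whether its EOQ is feasible; otherwise the best quantity at that price is the breakpoint.
EOQ at $130.00 = 872.3 (feasible in tier 1): TC = 64,600×$130.00 + (64,600/872.3)×245 + (872.3/2)×0.32×$130.00 = $8,434,287.83.
EOQ at $125.80 = 886.7 < 1300, so use break Q=1300: TC = 64,600×$125.80 + (64,600/1300.0)×245 + (1300.0/2)×0.32×$125.80 = $8,165,021.02.
Lowest total cost among the candidates is at Q = 1300.0.

TC* ≈ $8,165,021.02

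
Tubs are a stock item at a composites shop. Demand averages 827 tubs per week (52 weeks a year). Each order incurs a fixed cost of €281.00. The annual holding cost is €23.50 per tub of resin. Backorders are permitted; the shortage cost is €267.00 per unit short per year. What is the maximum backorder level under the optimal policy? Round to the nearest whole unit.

S* ≈ 86 tubs

Annual demand D = 827 × 52 = 43,004.
With planned backorders, Q* = √(2DS/H) · √((H+B)/B).
√(2DS/H) = √(2 × 43,004 × 281 / 23.5) = 1014.118.
√((H+B)/B) = √((23.5+267)/267) = 1.0431.
Q* ≈ 1057.806.
S* = Q* · H/(H+B) = 1057.806 × 23.5/290.5 ≈ 85.571.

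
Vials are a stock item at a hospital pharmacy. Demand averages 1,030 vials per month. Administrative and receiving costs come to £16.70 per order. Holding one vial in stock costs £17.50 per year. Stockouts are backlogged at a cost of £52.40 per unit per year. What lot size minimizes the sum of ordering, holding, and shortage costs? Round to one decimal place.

Q* ≈ 177.4 vials

Annual demand D = 1,030 × 12 = 12,360.
With planned backorders, Q* = √(2DS/H) · √((H+B)/B).
√(2DS/H) = √(2 × 12,360 × 16.7 / 17.5) = 153.590.
√((H+B)/B) = √((17.5+52.4)/52.4) = 1.1550.
Q* ≈ 177.393.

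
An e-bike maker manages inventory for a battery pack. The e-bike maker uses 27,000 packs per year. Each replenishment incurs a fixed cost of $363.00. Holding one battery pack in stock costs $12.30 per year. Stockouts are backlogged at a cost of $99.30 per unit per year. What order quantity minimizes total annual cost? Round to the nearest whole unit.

Q* ≈ 1,338 packs

With planned backorders, Q* = √(2DS/H) · √((H+B)/B).
√(2DS/H) = √(2 × 27,000 × 363 / 12.3) = 1262.402.
√((H+B)/B) = √((12.3+99.3)/99.3) = 1.0601.
Q* ≈ 1338.305.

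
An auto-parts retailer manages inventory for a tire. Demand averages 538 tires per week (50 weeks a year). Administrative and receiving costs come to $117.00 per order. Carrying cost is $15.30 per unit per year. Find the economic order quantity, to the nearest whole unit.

Annual demand D = 538 × 50 = 26,900.
EOQ = √(2DS / H) = √(2 × 26,900 × 117 / 15.3).
= √(6,294,600 / 15.3) = √411,411.7647 ≈ 641.414.

Q* ≈ 641 tires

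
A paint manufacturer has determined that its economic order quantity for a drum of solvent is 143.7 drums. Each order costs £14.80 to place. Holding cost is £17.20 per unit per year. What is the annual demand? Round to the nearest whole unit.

D ≈ 11,999 drums per year

Invert the EOQ relation Q*² = 2DS/H.
From Q* = √(2DS/H): D = Q*²H / (2S) = 143.7² × 17.2 / (2 × 14.8) = 11999.144.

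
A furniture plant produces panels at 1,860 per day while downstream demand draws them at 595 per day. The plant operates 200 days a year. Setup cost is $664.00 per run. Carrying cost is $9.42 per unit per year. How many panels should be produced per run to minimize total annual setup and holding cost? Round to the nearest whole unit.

Q* ≈ 4,967 panels

Annual demand D = 595 × 200 = 119,000.
Production build-up factor (1 − d/p) = 1 − 595/1,860 = 0.6801.
Q* = √(2DS / (H(1 − d/p))) = √(2 × 119,000 × 664 / (9.42 × 0.6801)).
= √(158,032,000 / 6.4066) ≈ 4966.590.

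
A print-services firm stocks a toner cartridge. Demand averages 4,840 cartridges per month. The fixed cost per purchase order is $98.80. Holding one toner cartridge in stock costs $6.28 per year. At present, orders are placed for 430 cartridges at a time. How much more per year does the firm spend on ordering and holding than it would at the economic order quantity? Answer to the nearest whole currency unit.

Extra cost ≈ $6,206 per year

Annual demand D = 4,840 × 12 = 58,080.
EOQ = √(2DS/H) = √(2 × 58,080 × 98.8 / 6.28) ≈ 1351.85.
Cost at Q* = (D/Q*)S + (Q*/2)H = √(2DSH) ≈ $8,489.59.
Cost at Q = 430: (58,080/430)×98.8 + (430/2)×6.28 = $13,344.89 + $1,350.20 = $14,695.09.
Excess = $14,695.09 − $8,489.59 = $6,205.51.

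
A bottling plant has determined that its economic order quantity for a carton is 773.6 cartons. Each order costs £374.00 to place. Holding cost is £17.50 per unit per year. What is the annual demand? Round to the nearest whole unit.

D ≈ 14,001 cartons per year

Squaring Q* = √(2DS/H) gives Q*² = 2DS/H.
From Q* = √(2DS/H): D = Q*²H / (2S) = 773.6² × 17.5 / (2 × 374) = 14001.333.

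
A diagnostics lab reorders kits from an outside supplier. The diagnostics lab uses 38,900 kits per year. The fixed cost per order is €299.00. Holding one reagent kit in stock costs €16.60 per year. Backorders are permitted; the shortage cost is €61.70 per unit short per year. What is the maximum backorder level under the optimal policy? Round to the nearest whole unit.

S* ≈ 283 kits

With planned backorders, Q* = √(2DS/H) · √((H+B)/B).
√(2DS/H) = √(2 × 38,900 × 299 / 16.6) = 1183.781.
√((H+B)/B) = √((16.6+61.7)/61.7) = 1.1265.
Q* ≈ 1333.551.
S* = Q* · H/(H+B) = 1333.551 × 16.6/78.3 ≈ 282.720.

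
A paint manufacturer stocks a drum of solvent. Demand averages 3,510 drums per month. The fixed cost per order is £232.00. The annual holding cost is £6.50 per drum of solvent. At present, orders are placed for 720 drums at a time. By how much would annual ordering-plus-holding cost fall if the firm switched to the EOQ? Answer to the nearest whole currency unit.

Annual demand D = 3,510 × 12 = 42,120.
EOQ = √(2DS/H) = √(2 × 42,120 × 232 / 6.5) ≈ 1733.99.
Cost at Q* = (D/Q*)S + (Q*/2)H = √(2DSH) ≈ £11,270.93.
Cost at Q = 720: (42,120/720)×232 + (720/2)×6.5 = £13,572.00 + £2,340.00 = £15,912.00.
Excess = £15,912.00 − £11,270.93 = £4,641.07.

Extra cost ≈ £4,641 per year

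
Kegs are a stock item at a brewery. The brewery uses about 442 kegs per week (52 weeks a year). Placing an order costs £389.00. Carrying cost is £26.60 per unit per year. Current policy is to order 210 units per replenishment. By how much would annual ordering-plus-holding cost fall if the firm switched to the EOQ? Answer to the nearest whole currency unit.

Annual demand D = 442 × 52 = 22,984.
EOQ = √(2DS/H) = √(2 × 22,984 × 389 / 26.6) ≈ 819.90.
Cost at Q* = (D/Q*)S + (Q*/2)H = √(2DSH) ≈ £21,809.39.
Cost at Q = 210: (22,984/210)×389 + (210/2)×26.6 = £42,575.12 + £2,793.00 = £45,368.12.
Excess = £45,368.12 − £21,809.39 = £23,558.74.

Extra cost ≈ £23,559 per year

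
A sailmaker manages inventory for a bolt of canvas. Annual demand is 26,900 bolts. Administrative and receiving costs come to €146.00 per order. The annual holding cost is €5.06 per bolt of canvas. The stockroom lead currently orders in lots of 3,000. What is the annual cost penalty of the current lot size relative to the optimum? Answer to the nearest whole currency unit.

Extra cost ≈ €2,595 per year

EOQ = √(2DS/H) = √(2 × 26,900 × 146 / 5.06) ≈ 1245.93.
Cost at Q* = (D/Q*)S + (Q*/2)H = √(2DSH) ≈ €6,304.39.
Cost at Q = 3,000: (26,900/3,000)×146 + (3,000/2)×5.06 = €1,309.13 + €7,590.00 = €8,899.13.
Excess = €8,899.13 − €6,304.39 = €2,594.75.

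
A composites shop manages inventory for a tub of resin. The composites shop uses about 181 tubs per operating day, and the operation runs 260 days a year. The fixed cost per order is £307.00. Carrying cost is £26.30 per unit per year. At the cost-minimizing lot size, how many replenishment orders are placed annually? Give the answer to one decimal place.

N ≈ 44.9 orders per year

Annual demand D = 181 × 260 = 47,060.
The optimal lot size = √(2DS/H) = √(2 × 47,060 × 307 / 26.3) ≈ 1048.17.
Orders per year = D / Q* = 47,060 / 1048.17 ≈ 44.897.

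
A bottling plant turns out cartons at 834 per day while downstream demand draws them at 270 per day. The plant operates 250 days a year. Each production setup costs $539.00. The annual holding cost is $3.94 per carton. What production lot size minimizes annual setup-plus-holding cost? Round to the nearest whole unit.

Annual demand D = 270 × 250 = 67,500.
Production build-up factor (1 − d/p) = 1 − 270/834 = 0.6763.
Q* = √(2DS / (H(1 − d/p))) = √(2 × 67,500 × 539 / (3.94 × 0.6763)).
= √(72,765,000 / 2.6645) ≈ 5225.846.

Q* ≈ 5,226 cartons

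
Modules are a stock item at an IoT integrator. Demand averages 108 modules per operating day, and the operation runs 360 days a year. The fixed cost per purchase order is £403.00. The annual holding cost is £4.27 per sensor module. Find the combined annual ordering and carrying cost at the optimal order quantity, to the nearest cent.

TC* ≈ £11,567.64

Annual demand D = 108 × 360 = 38,880.
EOQ = √(2DS/H) = √(2 × 38,880 × 403 / 4.27) ≈ 2709.05.
At Q*, ordering cost (D/Q*)S equals holding cost (Q*/2)H, each = √(DSH/2).
Minimum total = √(2DSH) = √(2 × 38,880 × 403 × 4.27) ≈ 11567.635.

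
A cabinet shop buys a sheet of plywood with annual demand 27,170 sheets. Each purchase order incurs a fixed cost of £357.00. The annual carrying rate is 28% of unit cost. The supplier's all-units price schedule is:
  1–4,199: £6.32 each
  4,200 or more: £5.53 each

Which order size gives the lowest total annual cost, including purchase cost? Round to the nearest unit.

Q* ≈ 4,200 sheets

Holding cost per unit per year at price C is H = 0.28·C.
Candidates are each tier's EOQ (if it falls in that tier) and each price-break quantity.
EOQ at £6.32 = 3311.0 (feasible in tier 1): TC = 27,170×£6.32 + (27,170/3311.0)×357 + (3311.0/2)×0.28×£6.32 = £177,573.51.
EOQ at £5.53 = 3539.6 < 4200, so use break Q=4200: TC = 27,170×£5.53 + (27,170/4200.0)×357 + (4200.0/2)×0.28×£5.53 = £155,811.19.
Lowest total cost is £155,811.19 at Q = 4200.0.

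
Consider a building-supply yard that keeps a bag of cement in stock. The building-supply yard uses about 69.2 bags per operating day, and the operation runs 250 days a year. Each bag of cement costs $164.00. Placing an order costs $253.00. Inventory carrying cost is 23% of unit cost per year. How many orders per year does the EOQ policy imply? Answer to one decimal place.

N ≈ 35.9 orders per year

Annual demand D = 69.2 × 250 = 17,300.
Holding cost H = 0.23 × $164.00 = $37.7200 per unit per year.
Q* = √(2DS/H) = √(2 × 17,300 × 253 / 37.72) ≈ 481.74.
Orders per year = D / Q* = 17,300 / 481.74 ≈ 35.912.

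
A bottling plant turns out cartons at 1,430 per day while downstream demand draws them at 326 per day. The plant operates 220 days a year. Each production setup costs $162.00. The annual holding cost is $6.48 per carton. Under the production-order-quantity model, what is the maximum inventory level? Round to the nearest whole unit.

Annual demand D = 326 × 220 = 71,720.
Production build-up factor (1 − d/p) = 1 − 326/1,430 = 0.7720.
Q* = √(2DS / (H(1 − d/p))) = √(2 × 71,720 × 162 / (6.48 × 0.7720)).
= √(23,237,280 / 5.0027) ≈ 2155.205.
Maximum inventory = Q*(1 − d/p) = 2155.205 × 0.7720 ≈ 1663.879.

I_max ≈ 1,664 cartons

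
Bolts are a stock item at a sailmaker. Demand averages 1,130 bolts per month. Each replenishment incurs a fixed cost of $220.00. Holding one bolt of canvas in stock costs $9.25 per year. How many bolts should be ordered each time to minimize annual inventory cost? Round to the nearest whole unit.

Annual demand D = 1,130 × 12 = 13,560.
EOQ = √(2DS / H) = √(2 × 13,560 × 220 / 9.25).
= √(5,966,400 / 9.25) = √645,016.2162 ≈ 803.129.

Q* ≈ 803 bolts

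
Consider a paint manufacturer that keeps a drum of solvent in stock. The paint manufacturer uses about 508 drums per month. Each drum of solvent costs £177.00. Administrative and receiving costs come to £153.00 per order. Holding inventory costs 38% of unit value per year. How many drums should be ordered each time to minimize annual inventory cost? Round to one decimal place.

Annual demand D = 508 × 12 = 6,096.
Holding cost H = 0.38 × £177.00 = £67.2600 per unit per year.
EOQ = √(2DS / H) = √(2 × 6,096 × 153 / 67.26).
= √(1,865,376 / 67.26) = √27,733.8091 ≈ 166.535.

Q* ≈ 166.5 drums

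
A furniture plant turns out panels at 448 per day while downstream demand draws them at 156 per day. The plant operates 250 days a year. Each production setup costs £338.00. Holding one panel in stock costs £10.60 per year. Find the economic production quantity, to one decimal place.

Q* ≈ 1,953.4 panels

Annual demand D = 156 × 250 = 39,000.
Production build-up factor (1 − d/p) = 1 − 156/448 = 0.6518.
Q* = √(2DS / (H(1 − d/p))) = √(2 × 39,000 × 338 / (10.6 × 0.6518)).
= √(26,364,000 / 6.9089) ≈ 1953.441.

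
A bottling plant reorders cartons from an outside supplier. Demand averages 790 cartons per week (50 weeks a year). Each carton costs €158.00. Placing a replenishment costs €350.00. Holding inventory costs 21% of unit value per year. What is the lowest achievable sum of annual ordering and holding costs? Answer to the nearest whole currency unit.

Annual demand D = 790 × 50 = 39,500.
Holding cost H = 0.21 × €158.00 = €33.1800 per unit per year.
The optimal lot size = √(2DS/H) = √(2 × 39,500 × 350 / 33.18) ≈ 912.87.
At Q*, ordering cost (D/Q*)S equals holding cost (Q*/2)H, each = √(DSH/2).
Minimum total = √(2DSH) = √(2 × 39,500 × 350 × 33.18) ≈ 30289.057.

TC* ≈ €30,289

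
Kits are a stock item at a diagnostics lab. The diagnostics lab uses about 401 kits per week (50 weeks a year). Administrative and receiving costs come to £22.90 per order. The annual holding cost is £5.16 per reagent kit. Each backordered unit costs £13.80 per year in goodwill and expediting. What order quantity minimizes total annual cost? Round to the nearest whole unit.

Q* ≈ 494 kits

Annual demand D = 401 × 50 = 20,050.
With planned backorders, Q* = √(2DS/H) · √((H+B)/B).
√(2DS/H) = √(2 × 20,050 × 22.9 / 5.16) = 421.857.
√((H+B)/B) = √((5.16+13.8)/13.8) = 1.1721.
Q* ≈ 494.475.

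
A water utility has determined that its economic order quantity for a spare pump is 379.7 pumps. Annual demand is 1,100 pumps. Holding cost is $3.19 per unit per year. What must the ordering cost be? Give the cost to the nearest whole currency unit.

S ≈ $209

The basic EOQ model gives Q* = √(2DS/H); rearrange for the unknown.
From Q* = √(2DS/H): S = Q*²H / (2D) = 379.7² × 3.19 / (2 × 1,100) = 209.0495.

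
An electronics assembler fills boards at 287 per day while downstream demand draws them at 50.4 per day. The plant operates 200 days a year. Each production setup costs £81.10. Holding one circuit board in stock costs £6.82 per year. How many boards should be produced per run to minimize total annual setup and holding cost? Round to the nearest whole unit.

Q* ≈ 539 boards

Annual demand D = 50.4 × 200 = 10,080.
Production build-up factor (1 − d/p) = 1 − 50.4/287 = 0.8244.
Q* = √(2DS / (H(1 − d/p))) = √(2 × 10,080 × 81.1 / (6.82 × 0.8244)).
= √(1,634,976 / 5.6223) ≈ 539.259.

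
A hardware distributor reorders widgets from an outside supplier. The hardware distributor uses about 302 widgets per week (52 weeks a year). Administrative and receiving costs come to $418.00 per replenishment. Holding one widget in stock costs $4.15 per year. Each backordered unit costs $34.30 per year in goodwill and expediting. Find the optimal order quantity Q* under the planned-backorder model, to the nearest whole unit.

Annual demand D = 302 × 52 = 15,704.
With planned backorders, Q* = √(2DS/H) · √((H+B)/B).
√(2DS/H) = √(2 × 15,704 × 418 / 4.15) = 1778.624.
√((H+B)/B) = √((4.15+34.3)/34.3) = 1.0588.
Q* ≈ 1883.152.

Q* ≈ 1,883 widgets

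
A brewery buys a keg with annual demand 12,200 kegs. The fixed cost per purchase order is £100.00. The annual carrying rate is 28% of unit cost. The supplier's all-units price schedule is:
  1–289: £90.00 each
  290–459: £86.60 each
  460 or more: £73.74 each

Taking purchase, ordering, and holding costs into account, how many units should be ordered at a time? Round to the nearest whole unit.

Holding cost per unit per year at price C is H = 0.28·C.
For each price level, check whether its EOQ is feasible; otherwise the best quantity at that price is the breakpoint.
Tier 1 (£90.00): EOQ = 311.2 exceeds tier's upper bound 289, so this tier is dominated.
EOQ at £86.60 = 317.2 (feasible in tier 2): TC = 12,200×£86.60 + (12,200/317.2)×100 + (317.2/2)×0.28×£86.60 = £1,064,211.89.
EOQ at £73.74 = 343.8 < 460, so use break Q=460: TC = 12,200×£73.74 + (12,200/460.0)×100 + (460.0/2)×0.28×£73.74 = £907,029.03.
Lowest total cost is £907,029.03 at Q = 460.0.

Q* ≈ 460 kegs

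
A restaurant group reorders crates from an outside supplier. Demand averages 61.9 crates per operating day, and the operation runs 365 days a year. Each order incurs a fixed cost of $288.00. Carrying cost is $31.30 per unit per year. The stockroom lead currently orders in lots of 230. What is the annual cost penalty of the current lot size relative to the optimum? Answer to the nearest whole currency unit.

Extra cost ≈ $11,708 per year

Annual demand D = 61.9 × 365 = 22,593.5.
EOQ = √(2DS/H) = √(2 × 22,593.5 × 288 / 31.3) ≈ 644.81.
Cost at Q* = (D/Q*)S + (Q*/2)H = √(2DSH) ≈ $20,182.51.
Cost at Q = 230: (22,593.5/230)×288 + (230/2)×31.3 = $28,290.99 + $3,599.50 = $31,890.49.
Excess = $31,890.49 − $20,182.51 = $11,707.98.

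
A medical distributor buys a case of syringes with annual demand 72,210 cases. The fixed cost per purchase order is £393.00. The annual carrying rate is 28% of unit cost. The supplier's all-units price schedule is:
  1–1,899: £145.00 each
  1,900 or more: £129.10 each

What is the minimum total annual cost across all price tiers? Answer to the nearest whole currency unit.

Holding cost per unit per year at price C is H = 0.28·C.
For each price level, check whether its EOQ is feasible; otherwise the best quantity at that price is the breakpoint.
EOQ at £145.00 = 1182.4 (feasible in tier 1): TC = 72,210×£145.00 + (72,210/1182.4)×393 + (1182.4/2)×0.28×£145.00 = £10,518,453.51.
EOQ at £129.10 = 1253.0 < 1900, so use break Q=1900: TC = 72,210×£129.10 + (72,210/1900.0)×393 + (1900.0/2)×0.28×£129.10 = £9,371,587.67.
Lowest total cost among the candidates is at Q = 1900.0.

TC* ≈ £9,371,588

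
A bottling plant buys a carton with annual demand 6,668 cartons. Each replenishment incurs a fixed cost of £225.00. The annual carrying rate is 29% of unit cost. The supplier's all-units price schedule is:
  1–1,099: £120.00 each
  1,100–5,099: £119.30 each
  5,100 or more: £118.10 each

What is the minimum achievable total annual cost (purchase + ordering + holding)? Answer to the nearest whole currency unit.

Holding cost per unit per year at price C is H = 0.29·C.
Candidates are each tier's EOQ (if it falls in that tier) and each price-break quantity.
EOQ at £120.00 = 293.6 (feasible in tier 1): TC = 6,668×£120.00 + (6,668/293.6)×225 + (293.6/2)×0.29×£120.00 = £810,378.65.
EOQ at £119.30 = 294.5 < 1100, so use break Q=1100: TC = 6,668×£119.30 + (6,668/1100.0)×225 + (1100.0/2)×0.29×£119.30 = £815,884.66.
EOQ at £118.10 = 296.0 < 5100, so use break Q=5100: TC = 6,668×£118.10 + (6,668/5100.0)×225 + (5100.0/2)×0.29×£118.10 = £875,119.93.
Lowest total cost among the candidates is at Q = 293.6.

TC* ≈ £810,379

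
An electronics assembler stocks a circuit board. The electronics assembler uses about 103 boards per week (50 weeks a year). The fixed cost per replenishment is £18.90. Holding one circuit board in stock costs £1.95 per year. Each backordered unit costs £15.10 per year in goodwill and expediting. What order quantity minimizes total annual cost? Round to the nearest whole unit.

Annual demand D = 103 × 50 = 5,150.
With planned backorders, Q* = √(2DS/H) · √((H+B)/B).
√(2DS/H) = √(2 × 5,150 × 18.9 / 1.95) = 315.960.
√((H+B)/B) = √((1.95+15.1)/15.1) = 1.0626.
Q* ≈ 335.742.

Q* ≈ 336 boards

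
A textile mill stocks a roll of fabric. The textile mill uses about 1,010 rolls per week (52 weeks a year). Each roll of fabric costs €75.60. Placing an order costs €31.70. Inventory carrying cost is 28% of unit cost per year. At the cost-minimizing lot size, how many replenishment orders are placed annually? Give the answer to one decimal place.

N ≈ 132.4 orders per year

Annual demand D = 1,010 × 52 = 52,520.
Holding cost H = 0.28 × €75.60 = €21.1680 per unit per year.
Q* = √(2DS/H) = √(2 × 52,520 × 31.7 / 21.168) ≈ 396.61.
Orders per year = D / Q* = 52,520 / 396.61 ≈ 132.421.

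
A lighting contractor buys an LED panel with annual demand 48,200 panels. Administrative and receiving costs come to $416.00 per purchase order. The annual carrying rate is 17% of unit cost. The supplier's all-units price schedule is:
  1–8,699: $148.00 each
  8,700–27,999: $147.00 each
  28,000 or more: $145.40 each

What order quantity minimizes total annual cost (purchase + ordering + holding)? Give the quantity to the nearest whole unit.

Holding cost per unit per year at price C is H = 0.17·C.
For each price level, check whether its EOQ is feasible; otherwise the best quantity at that price is the breakpoint.
EOQ at $148.00 = 1262.5 (feasible in tier 1): TC = 48,200×$148.00 + (48,200/1262.5)×416 + (1262.5/2)×0.17×$148.00 = $7,165,364.39.
EOQ at $147.00 = 1266.8 < 8700, so use break Q=8700: TC = 48,200×$147.00 + (48,200/8700.0)×416 + (8700.0/2)×0.17×$147.00 = $7,196,411.24.
EOQ at $145.40 = 1273.7 < 28000, so use break Q=28000: TC = 48,200×$145.40 + (48,200/28000.0)×416 + (28000.0/2)×0.17×$145.40 = $7,355,048.11.
Lowest total cost is $7,165,364.39 at Q = 1262.5.

Q* ≈ 1,262 panels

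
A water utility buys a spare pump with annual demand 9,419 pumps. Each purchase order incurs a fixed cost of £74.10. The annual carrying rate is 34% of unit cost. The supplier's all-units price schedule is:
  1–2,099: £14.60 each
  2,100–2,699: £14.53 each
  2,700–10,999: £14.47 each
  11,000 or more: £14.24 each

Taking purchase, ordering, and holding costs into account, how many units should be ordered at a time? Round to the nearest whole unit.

Holding cost per unit per year at price C is H = 0.34·C.
For each price level, check whether its EOQ is feasible; otherwise the best quantity at that price is the breakpoint.
EOQ at £14.60 = 530.3 (feasible in tier 1): TC = 9,419×£14.60 + (9,419/530.3)×74.1 + (530.3/2)×0.34×£14.60 = £140,149.74.
EOQ at £14.53 = 531.6 < 2100, so use break Q=2100: TC = 9,419×£14.53 + (9,419/2100.0)×74.1 + (2100.0/2)×0.34×£14.53 = £142,377.64.
EOQ at £14.47 = 532.7 < 2700, so use break Q=2700: TC = 9,419×£14.47 + (9,419/2700.0)×74.1 + (2700.0/2)×0.34×£14.47 = £143,193.16.
EOQ at £14.24 = 536.9 < 11000, so use break Q=11000: TC = 9,419×£14.24 + (9,419/11000.0)×74.1 + (11000.0/2)×0.34×£14.24 = £160,818.81.
Lowest total cost is £140,149.74 at Q = 530.3.

Q* ≈ 530 pumps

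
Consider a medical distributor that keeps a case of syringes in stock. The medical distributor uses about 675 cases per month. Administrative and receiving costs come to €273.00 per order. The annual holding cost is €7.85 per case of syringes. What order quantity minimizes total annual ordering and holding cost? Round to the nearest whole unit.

Annual demand D = 675 × 12 = 8,100.
EOQ = √(2DS / H) = √(2 × 8,100 × 273 / 7.85).
= √(4,422,600 / 7.85) = √563,388.535 ≈ 750.592.

Q* ≈ 751 cases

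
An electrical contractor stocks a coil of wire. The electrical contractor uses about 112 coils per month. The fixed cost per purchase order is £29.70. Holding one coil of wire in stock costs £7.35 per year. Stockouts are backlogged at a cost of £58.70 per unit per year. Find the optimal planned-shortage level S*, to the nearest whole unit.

Annual demand D = 112 × 12 = 1,344.
With planned backorders, Q* = √(2DS/H) · √((H+B)/B).
√(2DS/H) = √(2 × 1,344 × 29.7 / 7.35) = 104.220.
√((H+B)/B) = √((7.35+58.7)/58.7) = 1.0608.
Q* ≈ 110.552.
S* = Q* · H/(H+B) = 110.552 × 7.35/66.05 ≈ 12.302.

S* ≈ 12 coils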